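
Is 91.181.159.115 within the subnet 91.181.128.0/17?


Subnet network: 91.181.128.0
Test IP AND mask: 91.181.128.0
Yes, 91.181.159.115 is in 91.181.128.0/17


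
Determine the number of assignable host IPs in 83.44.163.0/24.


Host bits = 32 - 24 = 8
Total addresses = 2^8 = 256
Usable = total - 2 (network and broadcast)
Usable hosts: 254


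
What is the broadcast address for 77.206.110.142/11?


Network: 77.192.0.0/11
Host bits = 21
Set all host bits to 1:
Broadcast: 77.223.255.255


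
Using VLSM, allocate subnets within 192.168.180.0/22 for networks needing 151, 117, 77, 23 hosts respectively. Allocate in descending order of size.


151 hosts -> /24 (254 usable): 192.168.180.0/24
117 hosts -> /25 (126 usable): 192.168.181.0/25
77 hosts -> /25 (126 usable): 192.168.181.128/25
23 hosts -> /27 (30 usable): 192.168.182.0/27
Allocation: 192.168.180.0/24 (151 hosts, 254 usable); 192.168.181.0/25 (117 hosts, 126 usable); 192.168.181.128/25 (77 hosts, 126 usable); 192.168.182.0/27 (23 hosts, 30 usable)


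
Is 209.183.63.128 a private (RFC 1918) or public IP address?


RFC 1918 private ranges:
  10.0.0.0/8 (10.0.0.0 - 10.255.255.255)
  172.16.0.0/12 (172.16.0.0 - 172.31.255.255)
  192.168.0.0/16 (192.168.0.0 - 192.168.255.255)
Public (not in any RFC 1918 range)


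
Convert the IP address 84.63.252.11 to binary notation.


84 = 01010100
63 = 00111111
252 = 11111100
11 = 00001011
Binary: 01010100.00111111.11111100.00001011


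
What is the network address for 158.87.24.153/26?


IP:   10011110.01010111.00011000.10011001
Mask: 11111111.11111111.11111111.11000000
AND operation:
Net:  10011110.01010111.00011000.10000000
Network: 158.87.24.128/26


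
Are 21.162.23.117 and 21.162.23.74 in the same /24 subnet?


Mask: 255.255.255.0
21.162.23.117 AND mask = 21.162.23.0
21.162.23.74 AND mask = 21.162.23.0
Yes, same subnet (21.162.23.0)


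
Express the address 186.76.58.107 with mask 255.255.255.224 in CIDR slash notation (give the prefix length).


Binary: 11111111.11111111.11111111.11100000
Count leading 1s
Prefix: /27


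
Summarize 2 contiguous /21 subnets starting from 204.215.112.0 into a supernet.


Original prefix: /21
Number of subnets: 2 = 2^1
New prefix = 21 - 1 = 20
Supernet: 204.215.112.0/20


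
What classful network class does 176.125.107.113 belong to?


First octet: 176
Binary: 10110000
10xxxxxx -> Class B (128-191)
Class B, default mask 255.255.0.0 (/16)


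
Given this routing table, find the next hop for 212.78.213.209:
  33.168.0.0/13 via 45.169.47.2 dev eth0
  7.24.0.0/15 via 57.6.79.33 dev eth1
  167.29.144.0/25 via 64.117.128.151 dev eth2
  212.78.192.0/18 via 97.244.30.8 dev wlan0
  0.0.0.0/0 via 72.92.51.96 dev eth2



Longest prefix match for 212.78.213.209:
  /13 33.168.0.0: no
  /15 7.24.0.0: no
  /25 167.29.144.0: no
  /18 212.78.192.0: MATCH
  /0 0.0.0.0: MATCH
Selected: next-hop 97.244.30.8 via wlan0 (matched /18)


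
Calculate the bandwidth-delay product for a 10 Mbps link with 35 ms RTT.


BDP = bandwidth * RTT
= 10 Mbps * 35 ms
= 10 * 1e6 * 35 / 1000 bits
= 350000 bits
= 43750 bytes
= 42.7246 KB
BDP = 350000 bits (43750 bytes)


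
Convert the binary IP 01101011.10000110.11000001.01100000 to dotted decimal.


01101011 = 107
10000110 = 134
11000001 = 193
01100000 = 96
IP: 107.134.193.96


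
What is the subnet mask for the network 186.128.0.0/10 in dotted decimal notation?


/10 means 10 network bits, 22 host bits
Binary: 11111111110000000000000000000000
Mask: 255.192.0.0


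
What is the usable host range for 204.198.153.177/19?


Network: 204.198.128.0
Broadcast: 204.198.159.255
First usable = network + 1
Last usable = broadcast - 1
Range: 204.198.128.1 to 204.198.159.254


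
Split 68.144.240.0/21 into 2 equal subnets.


New prefix = 21 + 1 = 22
Each subnet has 1024 addresses
  68.144.240.0/22
  68.144.244.0/22
Subnets: 68.144.240.0/22, 68.144.244.0/22


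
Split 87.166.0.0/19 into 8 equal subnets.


New prefix = 19 + 3 = 22
Each subnet has 1024 addresses
  87.166.0.0/22
  87.166.4.0/22
  87.166.8.0/22
  87.166.12.0/22
  87.166.16.0/22
  87.166.20.0/22
  87.166.24.0/22
  87.166.28.0/22
Subnets: 87.166.0.0/22, 87.166.4.0/22, 87.166.8.0/22, 87.166.12.0/22, 87.166.16.0/22, 87.166.20.0/22, 87.166.24.0/22, 87.166.28.0/22


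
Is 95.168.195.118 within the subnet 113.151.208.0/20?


Subnet network: 113.151.208.0
Test IP AND mask: 95.168.192.0
No, 95.168.195.118 is not in 113.151.208.0/20


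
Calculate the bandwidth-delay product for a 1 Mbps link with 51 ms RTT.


BDP = bandwidth * RTT
= 1 Mbps * 51 ms
= 1 * 1e6 * 51 / 1000 bits
= 51000 bits
= 6375 bytes
= 6.2256 KB
BDP = 51000 bits (6375 bytes)


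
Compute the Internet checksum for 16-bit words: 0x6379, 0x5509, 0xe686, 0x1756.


Sum all words (with carry folding):
+ 0x6379 = 0x6379
+ 0x5509 = 0xb882
+ 0xe686 = 0x9f09
+ 0x1756 = 0xb65f
One's complement: ~0xb65f
Checksum = 0x49a0


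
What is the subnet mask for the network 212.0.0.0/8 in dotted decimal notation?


/8 means 8 network bits, 24 host bits
Binary: 11111111000000000000000000000000
Mask: 255.0.0.0


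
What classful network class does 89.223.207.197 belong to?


First octet: 89
Binary: 01011001
0xxxxxxx -> Class A (1-126)
Class A, default mask 255.0.0.0 (/8)


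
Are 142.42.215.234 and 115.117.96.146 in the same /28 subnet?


Mask: 255.255.255.240
142.42.215.234 AND mask = 142.42.215.224
115.117.96.146 AND mask = 115.117.96.144
No, different subnets (142.42.215.224 vs 115.117.96.144)


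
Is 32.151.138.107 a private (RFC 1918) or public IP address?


RFC 1918 private ranges:
  10.0.0.0/8 (10.0.0.0 - 10.255.255.255)
  172.16.0.0/12 (172.16.0.0 - 172.31.255.255)
  192.168.0.0/16 (192.168.0.0 - 192.168.255.255)
Public (not in any RFC 1918 range)


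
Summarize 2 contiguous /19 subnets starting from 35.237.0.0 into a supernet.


Original prefix: /19
Number of subnets: 2 = 2^1
New prefix = 19 - 1 = 18
Supernet: 35.237.0.0/18


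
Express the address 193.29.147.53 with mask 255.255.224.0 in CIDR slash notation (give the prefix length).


Binary: 11111111.11111111.11100000.00000000
Count leading 1s
Prefix: /19


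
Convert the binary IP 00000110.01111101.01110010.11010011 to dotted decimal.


00000110 = 6
01111101 = 125
01110010 = 114
11010011 = 211
IP: 6.125.114.211


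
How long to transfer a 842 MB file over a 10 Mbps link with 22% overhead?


Effective throughput = 10 * (1 - 22/100) = 7.8 Mbps
File size in Mb = 842 * 8 = 6736 Mb
Time = 6736 / 7.8
Time = 863.5897 seconds


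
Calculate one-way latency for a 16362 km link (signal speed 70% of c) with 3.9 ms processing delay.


Speed = 0.7 * 3e5 km/s = 210000 km/s
Propagation delay = 16362 / 210000 = 0.0779 s = 77.9143 ms
Processing delay = 3.9 ms
Total one-way latency = 81.8143 ms


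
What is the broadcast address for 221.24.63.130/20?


Network: 221.24.48.0/20
Host bits = 12
Set all host bits to 1:
Broadcast: 221.24.63.255


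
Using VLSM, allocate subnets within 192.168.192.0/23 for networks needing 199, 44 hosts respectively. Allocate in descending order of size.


199 hosts -> /24 (254 usable): 192.168.192.0/24
44 hosts -> /26 (62 usable): 192.168.193.0/26
Allocation: 192.168.192.0/24 (199 hosts, 254 usable); 192.168.193.0/26 (44 hosts, 62 usable)


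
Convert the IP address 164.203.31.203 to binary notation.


164 = 10100100
203 = 11001011
31 = 00011111
203 = 11001011
Binary: 10100100.11001011.00011111.11001011


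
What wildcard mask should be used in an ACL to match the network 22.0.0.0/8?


Subnet mask: 255.0.0.0
Wildcard = 255.255.255.255 - subnet mask
255 - 255 = 0
255 - 0 = 255
255 - 0 = 255
255 - 0 = 255
Wildcard: 0.255.255.255


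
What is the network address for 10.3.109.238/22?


IP:   00001010.00000011.01101101.11101110
Mask: 11111111.11111111.11111100.00000000
AND operation:
Net:  00001010.00000011.01101100.00000000
Network: 10.3.108.0/22


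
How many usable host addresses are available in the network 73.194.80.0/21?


Host bits = 32 - 21 = 11
Total addresses = 2^11 = 2048
Usable = total - 2 (network and broadcast)
Usable hosts: 2046


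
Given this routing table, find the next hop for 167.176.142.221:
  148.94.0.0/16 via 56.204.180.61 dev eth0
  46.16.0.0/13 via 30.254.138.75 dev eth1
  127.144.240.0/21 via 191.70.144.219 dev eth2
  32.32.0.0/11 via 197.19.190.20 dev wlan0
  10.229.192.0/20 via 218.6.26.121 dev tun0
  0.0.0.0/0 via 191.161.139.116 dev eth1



Longest prefix match for 167.176.142.221:
  /16 148.94.0.0: no
  /13 46.16.0.0: no
  /21 127.144.240.0: no
  /11 32.32.0.0: no
  /20 10.229.192.0: no
  /0 0.0.0.0: MATCH
Selected: next-hop 191.161.139.116 via eth1 (matched /0)


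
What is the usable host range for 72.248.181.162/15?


Network: 72.248.0.0
Broadcast: 72.249.255.255
First usable = network + 1
Last usable = broadcast - 1
Range: 72.248.0.1 to 72.249.255.254


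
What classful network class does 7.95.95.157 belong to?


First octet: 7
Binary: 00000111
0xxxxxxx -> Class A (1-126)
Class A, default mask 255.0.0.0 (/8)


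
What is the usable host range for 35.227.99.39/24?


Network: 35.227.99.0
Broadcast: 35.227.99.255
First usable = network + 1
Last usable = broadcast - 1
Range: 35.227.99.1 to 35.227.99.254


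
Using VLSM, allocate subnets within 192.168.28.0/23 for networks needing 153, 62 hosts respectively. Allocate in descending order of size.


153 hosts -> /24 (254 usable): 192.168.28.0/24
62 hosts -> /26 (62 usable): 192.168.29.0/26
Allocation: 192.168.28.0/24 (153 hosts, 254 usable); 192.168.29.0/26 (62 hosts, 62 usable)


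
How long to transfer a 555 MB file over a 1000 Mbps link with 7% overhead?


Effective throughput = 1000 * (1 - 7/100) = 930.0 Mbps
File size in Mb = 555 * 8 = 4440 Mb
Time = 4440 / 930.0
Time = 4.7742 seconds


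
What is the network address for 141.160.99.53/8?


IP:   10001101.10100000.01100011.00110101
Mask: 11111111.00000000.00000000.00000000
AND operation:
Net:  10001101.00000000.00000000.00000000
Network: 141.0.0.0/8


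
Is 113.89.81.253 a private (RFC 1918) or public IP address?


RFC 1918 private ranges:
  10.0.0.0/8 (10.0.0.0 - 10.255.255.255)
  172.16.0.0/12 (172.16.0.0 - 172.31.255.255)
  192.168.0.0/16 (192.168.0.0 - 192.168.255.255)
Public (not in any RFC 1918 range)


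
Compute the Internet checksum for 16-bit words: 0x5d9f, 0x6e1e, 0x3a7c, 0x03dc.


Sum all words (with carry folding):
+ 0x5d9f = 0x5d9f
+ 0x6e1e = 0xcbbd
+ 0x3a7c = 0x063a
+ 0x03dc = 0x0a16
One's complement: ~0x0a16
Checksum = 0xf5e9


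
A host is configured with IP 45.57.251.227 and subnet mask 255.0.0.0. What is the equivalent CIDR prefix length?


Binary: 11111111.00000000.00000000.00000000
Count leading 1s
Prefix: /8


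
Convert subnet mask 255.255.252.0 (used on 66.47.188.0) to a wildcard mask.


Subnet mask: 255.255.252.0
Wildcard = 255.255.255.255 - subnet mask
255 - 255 = 0
255 - 255 = 0
255 - 252 = 3
255 - 0 = 255
Wildcard: 0.0.3.255


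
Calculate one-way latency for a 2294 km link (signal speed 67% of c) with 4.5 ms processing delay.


Speed = 0.67 * 3e5 km/s = 201000 km/s
Propagation delay = 2294 / 201000 = 0.0114 s = 11.4129 ms
Processing delay = 4.5 ms
Total one-way latency = 15.9129 ms


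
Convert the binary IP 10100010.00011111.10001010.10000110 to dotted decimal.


10100010 = 162
00011111 = 31
10001010 = 138
10000110 = 134
IP: 162.31.138.134


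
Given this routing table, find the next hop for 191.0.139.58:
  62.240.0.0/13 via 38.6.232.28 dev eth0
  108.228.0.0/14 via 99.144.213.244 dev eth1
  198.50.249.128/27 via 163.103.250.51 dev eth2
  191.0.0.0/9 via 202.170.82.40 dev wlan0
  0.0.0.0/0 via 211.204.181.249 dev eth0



Longest prefix match for 191.0.139.58:
  /13 62.240.0.0: no
  /14 108.228.0.0: no
  /27 198.50.249.128: no
  /9 191.0.0.0: MATCH
  /0 0.0.0.0: MATCH
Selected: next-hop 202.170.82.40 via wlan0 (matched /9)


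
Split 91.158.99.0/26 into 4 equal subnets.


New prefix = 26 + 2 = 28
Each subnet has 16 addresses
  91.158.99.0/28
  91.158.99.16/28
  91.158.99.32/28
  91.158.99.48/28
Subnets: 91.158.99.0/28, 91.158.99.16/28, 91.158.99.32/28, 91.158.99.48/28


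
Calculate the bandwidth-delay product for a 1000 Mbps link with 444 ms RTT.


BDP = bandwidth * RTT
= 1000 Mbps * 444 ms
= 1000 * 1e6 * 444 / 1000 bits
= 444000000 bits
= 55500000 bytes
= 54199.2188 KB
BDP = 444000000 bits (55500000 bytes)


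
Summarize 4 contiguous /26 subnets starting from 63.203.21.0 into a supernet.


Original prefix: /26
Number of subnets: 4 = 2^2
New prefix = 26 - 2 = 24
Supernet: 63.203.21.0/24


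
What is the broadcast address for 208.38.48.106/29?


Network: 208.38.48.104/29
Host bits = 3
Set all host bits to 1:
Broadcast: 208.38.48.111


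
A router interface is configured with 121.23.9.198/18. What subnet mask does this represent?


/18 means 18 network bits, 14 host bits
Binary: 11111111111111111100000000000000
Mask: 255.255.192.0


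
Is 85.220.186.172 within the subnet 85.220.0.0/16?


Subnet network: 85.220.0.0
Test IP AND mask: 85.220.0.0
Yes, 85.220.186.172 is in 85.220.0.0/16


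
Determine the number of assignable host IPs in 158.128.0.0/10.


Host bits = 32 - 10 = 22
Total addresses = 2^22 = 4194304
Usable = total - 2 (network and broadcast)
Usable hosts: 4194302


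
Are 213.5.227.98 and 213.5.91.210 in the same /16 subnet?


Mask: 255.255.0.0
213.5.227.98 AND mask = 213.5.0.0
213.5.91.210 AND mask = 213.5.0.0
Yes, same subnet (213.5.0.0)


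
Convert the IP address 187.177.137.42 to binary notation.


187 = 10111011
177 = 10110001
137 = 10001001
42 = 00101010
Binary: 10111011.10110001.10001001.00101010


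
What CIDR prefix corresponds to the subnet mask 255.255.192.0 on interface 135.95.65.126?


Binary: 11111111.11111111.11000000.00000000
Count leading 1s
Prefix: /18


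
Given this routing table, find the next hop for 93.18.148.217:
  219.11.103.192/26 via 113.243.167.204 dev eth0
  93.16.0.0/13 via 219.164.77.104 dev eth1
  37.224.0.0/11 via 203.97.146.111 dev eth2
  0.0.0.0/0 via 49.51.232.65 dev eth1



Longest prefix match for 93.18.148.217:
  /26 219.11.103.192: no
  /13 93.16.0.0: MATCH
  /11 37.224.0.0: no
  /0 0.0.0.0: MATCH
Selected: next-hop 219.164.77.104 via eth1 (matched /13)


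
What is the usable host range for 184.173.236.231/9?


Network: 184.128.0.0
Broadcast: 184.255.255.255
First usable = network + 1
Last usable = broadcast - 1
Range: 184.128.0.1 to 184.255.255.254


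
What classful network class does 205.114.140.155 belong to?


First octet: 205
Binary: 11001101
110xxxxx -> Class C (192-223)
Class C, default mask 255.255.255.0 (/24)


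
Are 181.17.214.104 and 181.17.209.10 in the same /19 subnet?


Mask: 255.255.224.0
181.17.214.104 AND mask = 181.17.192.0
181.17.209.10 AND mask = 181.17.192.0
Yes, same subnet (181.17.192.0)


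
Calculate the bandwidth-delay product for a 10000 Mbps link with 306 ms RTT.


BDP = bandwidth * RTT
= 10000 Mbps * 306 ms
= 10000 * 1e6 * 306 / 1000 bits
= 3060000000 bits
= 382500000 bytes
= 373535.1562 KB
BDP = 3060000000 bits (382500000 bytes)


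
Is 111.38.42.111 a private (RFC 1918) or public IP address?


RFC 1918 private ranges:
  10.0.0.0/8 (10.0.0.0 - 10.255.255.255)
  172.16.0.0/12 (172.16.0.0 - 172.31.255.255)
  192.168.0.0/16 (192.168.0.0 - 192.168.255.255)
Public (not in any RFC 1918 range)


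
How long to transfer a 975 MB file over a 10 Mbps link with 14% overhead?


Effective throughput = 10 * (1 - 14/100) = 8.6 Mbps
File size in Mb = 975 * 8 = 7800 Mb
Time = 7800 / 8.6
Time = 906.9767 seconds


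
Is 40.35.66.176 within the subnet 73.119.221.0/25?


Subnet network: 73.119.221.0
Test IP AND mask: 40.35.66.128
No, 40.35.66.176 is not in 73.119.221.0/25


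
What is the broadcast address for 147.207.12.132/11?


Network: 147.192.0.0/11
Host bits = 21
Set all host bits to 1:
Broadcast: 147.223.255.255


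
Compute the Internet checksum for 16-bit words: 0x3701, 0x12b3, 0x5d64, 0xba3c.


Sum all words (with carry folding):
+ 0x3701 = 0x3701
+ 0x12b3 = 0x49b4
+ 0x5d64 = 0xa718
+ 0xba3c = 0x6155
One's complement: ~0x6155
Checksum = 0x9eaa


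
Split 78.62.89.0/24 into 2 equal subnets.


New prefix = 24 + 1 = 25
Each subnet has 128 addresses
  78.62.89.0/25
  78.62.89.128/25
Subnets: 78.62.89.0/25, 78.62.89.128/25


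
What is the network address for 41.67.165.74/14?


IP:   00101001.01000011.10100101.01001010
Mask: 11111111.11111100.00000000.00000000
AND operation:
Net:  00101001.01000000.00000000.00000000
Network: 41.64.0.0/14


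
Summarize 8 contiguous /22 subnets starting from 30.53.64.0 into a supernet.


Original prefix: /22
Number of subnets: 8 = 2^3
New prefix = 22 - 3 = 19
Supernet: 30.53.64.0/19


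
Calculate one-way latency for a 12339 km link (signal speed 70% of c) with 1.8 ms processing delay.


Speed = 0.7 * 3e5 km/s = 210000 km/s
Propagation delay = 12339 / 210000 = 0.0588 s = 58.7571 ms
Processing delay = 1.8 ms
Total one-way latency = 60.5571 ms


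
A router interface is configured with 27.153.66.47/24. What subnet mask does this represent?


/24 means 24 network bits, 8 host bits
Binary: 11111111111111111111111100000000
Mask: 255.255.255.0


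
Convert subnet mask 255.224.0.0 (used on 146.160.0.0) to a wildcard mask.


Subnet mask: 255.224.0.0
Wildcard = 255.255.255.255 - subnet mask
255 - 255 = 0
255 - 224 = 31
255 - 0 = 255
255 - 0 = 255
Wildcard: 0.31.255.255


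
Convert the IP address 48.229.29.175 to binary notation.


48 = 00110000
229 = 11100101
29 = 00011101
175 = 10101111
Binary: 00110000.11100101.00011101.10101111


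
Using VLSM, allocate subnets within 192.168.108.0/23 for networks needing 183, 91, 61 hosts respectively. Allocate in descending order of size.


183 hosts -> /24 (254 usable): 192.168.108.0/24
91 hosts -> /25 (126 usable): 192.168.109.0/25
61 hosts -> /26 (62 usable): 192.168.109.128/26
Allocation: 192.168.108.0/24 (183 hosts, 254 usable); 192.168.109.0/25 (91 hosts, 126 usable); 192.168.109.128/26 (61 hosts, 62 usable)


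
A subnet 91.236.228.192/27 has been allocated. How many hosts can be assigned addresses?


Host bits = 32 - 27 = 5
Total addresses = 2^5 = 32
Usable = total - 2 (network and broadcast)
Usable hosts: 30


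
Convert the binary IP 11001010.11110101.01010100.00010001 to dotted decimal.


11001010 = 202
11110101 = 245
01010100 = 84
00010001 = 17
IP: 202.245.84.17


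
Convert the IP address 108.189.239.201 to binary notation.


108 = 01101100
189 = 10111101
239 = 11101111
201 = 11001001
Binary: 01101100.10111101.11101111.11001001


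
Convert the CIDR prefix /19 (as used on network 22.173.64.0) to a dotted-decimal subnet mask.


/19 means 19 network bits, 13 host bits
Binary: 11111111111111111110000000000000
Mask: 255.255.224.0


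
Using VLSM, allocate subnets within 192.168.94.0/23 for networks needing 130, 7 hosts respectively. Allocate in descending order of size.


130 hosts -> /24 (254 usable): 192.168.94.0/24
7 hosts -> /28 (14 usable): 192.168.95.0/28
Allocation: 192.168.94.0/24 (130 hosts, 254 usable); 192.168.95.0/28 (7 hosts, 14 usable)


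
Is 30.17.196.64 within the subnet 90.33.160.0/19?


Subnet network: 90.33.160.0
Test IP AND mask: 30.17.192.0
No, 30.17.196.64 is not in 90.33.160.0/19


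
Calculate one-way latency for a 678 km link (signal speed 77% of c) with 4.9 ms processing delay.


Speed = 0.77 * 3e5 km/s = 231000 km/s
Propagation delay = 678 / 231000 = 0.0029 s = 2.9351 ms
Processing delay = 4.9 ms
Total one-way latency = 7.8351 ms


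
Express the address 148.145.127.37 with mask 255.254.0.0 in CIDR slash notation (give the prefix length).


Binary: 11111111.11111110.00000000.00000000
Count leading 1s
Prefix: /15


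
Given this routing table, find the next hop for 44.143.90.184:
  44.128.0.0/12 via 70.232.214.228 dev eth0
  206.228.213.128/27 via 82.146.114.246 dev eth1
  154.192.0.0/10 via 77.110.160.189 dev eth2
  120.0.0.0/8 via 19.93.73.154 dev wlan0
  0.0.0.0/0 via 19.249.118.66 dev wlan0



Longest prefix match for 44.143.90.184:
  /12 44.128.0.0: MATCH
  /27 206.228.213.128: no
  /10 154.192.0.0: no
  /8 120.0.0.0: no
  /0 0.0.0.0: MATCH
Selected: next-hop 70.232.214.228 via eth0 (matched /12)


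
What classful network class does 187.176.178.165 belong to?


First octet: 187
Binary: 10111011
10xxxxxx -> Class B (128-191)
Class B, default mask 255.255.0.0 (/16)


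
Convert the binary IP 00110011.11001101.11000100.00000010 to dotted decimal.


00110011 = 51
11001101 = 205
11000100 = 196
00000010 = 2
IP: 51.205.196.2


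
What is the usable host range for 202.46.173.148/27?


Network: 202.46.173.128
Broadcast: 202.46.173.159
First usable = network + 1
Last usable = broadcast - 1
Range: 202.46.173.129 to 202.46.173.158


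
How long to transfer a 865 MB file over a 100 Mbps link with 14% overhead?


Effective throughput = 100 * (1 - 14/100) = 86 Mbps
File size in Mb = 865 * 8 = 6920 Mb
Time = 6920 / 86
Time = 80.4651 seconds


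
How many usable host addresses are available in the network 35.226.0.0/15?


Host bits = 32 - 15 = 17
Total addresses = 2^17 = 131072
Usable = total - 2 (network and broadcast)
Usable hosts: 131070


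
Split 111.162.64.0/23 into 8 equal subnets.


New prefix = 23 + 3 = 26
Each subnet has 64 addresses
  111.162.64.0/26
  111.162.64.64/26
  111.162.64.128/26
  111.162.64.192/26
  111.162.65.0/26
  111.162.65.64/26
  111.162.65.128/26
  111.162.65.192/26
Subnets: 111.162.64.0/26, 111.162.64.64/26, 111.162.64.128/26, 111.162.64.192/26, 111.162.65.0/26, 111.162.65.64/26, 111.162.65.128/26, 111.162.65.192/26


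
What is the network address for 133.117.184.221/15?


IP:   10000101.01110101.10111000.11011101
Mask: 11111111.11111110.00000000.00000000
AND operation:
Net:  10000101.01110100.00000000.00000000
Network: 133.116.0.0/15


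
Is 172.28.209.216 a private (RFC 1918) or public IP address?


RFC 1918 private ranges:
  10.0.0.0/8 (10.0.0.0 - 10.255.255.255)
  172.16.0.0/12 (172.16.0.0 - 172.31.255.255)
  192.168.0.0/16 (192.168.0.0 - 192.168.255.255)
Private (in 172.16.0.0/12)


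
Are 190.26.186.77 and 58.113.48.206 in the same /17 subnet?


Mask: 255.255.128.0
190.26.186.77 AND mask = 190.26.128.0
58.113.48.206 AND mask = 58.113.0.0
No, different subnets (190.26.128.0 vs 58.113.0.0)


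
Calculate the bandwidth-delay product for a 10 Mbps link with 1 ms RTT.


BDP = bandwidth * RTT
= 10 Mbps * 1 ms
= 10 * 1e6 * 1 / 1000 bits
= 10000 bits
= 1250 bytes
= 1.2207 KB
BDP = 10000 bits (1250 bytes)


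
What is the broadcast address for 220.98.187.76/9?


Network: 220.0.0.0/9
Host bits = 23
Set all host bits to 1:
Broadcast: 220.127.255.255


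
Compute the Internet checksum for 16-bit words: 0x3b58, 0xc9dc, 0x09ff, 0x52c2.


Sum all words (with carry folding):
+ 0x3b58 = 0x3b58
+ 0xc9dc = 0x0535
+ 0x09ff = 0x0f34
+ 0x52c2 = 0x61f6
One's complement: ~0x61f6
Checksum = 0x9e09


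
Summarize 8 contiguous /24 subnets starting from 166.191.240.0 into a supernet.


Original prefix: /24
Number of subnets: 8 = 2^3
New prefix = 24 - 3 = 21
Supernet: 166.191.240.0/21


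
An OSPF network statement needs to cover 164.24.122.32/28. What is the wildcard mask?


Subnet mask: 255.255.255.240
Wildcard = 255.255.255.255 - subnet mask
255 - 255 = 0
255 - 255 = 0
255 - 255 = 0
255 - 240 = 15
Wildcard: 0.0.0.15


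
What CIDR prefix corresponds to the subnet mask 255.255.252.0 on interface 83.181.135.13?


Binary: 11111111.11111111.11111100.00000000
Count leading 1s
Prefix: /22


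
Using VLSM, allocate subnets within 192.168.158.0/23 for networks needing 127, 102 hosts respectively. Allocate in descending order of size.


127 hosts -> /24 (254 usable): 192.168.158.0/24
102 hosts -> /25 (126 usable): 192.168.159.0/25
Allocation: 192.168.158.0/24 (127 hosts, 254 usable); 192.168.159.0/25 (102 hosts, 126 usable)


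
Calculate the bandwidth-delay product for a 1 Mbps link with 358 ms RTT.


BDP = bandwidth * RTT
= 1 Mbps * 358 ms
= 1 * 1e6 * 358 / 1000 bits
= 358000 bits
= 44750 bytes
= 43.7012 KB
BDP = 358000 bits (44750 bytes)


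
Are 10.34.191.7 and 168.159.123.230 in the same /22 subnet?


Mask: 255.255.252.0
10.34.191.7 AND mask = 10.34.188.0
168.159.123.230 AND mask = 168.159.120.0
No, different subnets (10.34.188.0 vs 168.159.120.0)


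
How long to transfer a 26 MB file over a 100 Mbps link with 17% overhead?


Effective throughput = 100 * (1 - 17/100) = 83 Mbps
File size in Mb = 26 * 8 = 208 Mb
Time = 208 / 83
Time = 2.506 seconds


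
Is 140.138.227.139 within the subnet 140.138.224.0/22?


Subnet network: 140.138.224.0
Test IP AND mask: 140.138.224.0
Yes, 140.138.227.139 is in 140.138.224.0/22


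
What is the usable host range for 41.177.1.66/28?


Network: 41.177.1.64
Broadcast: 41.177.1.79
First usable = network + 1
Last usable = broadcast - 1
Range: 41.177.1.65 to 41.177.1.78


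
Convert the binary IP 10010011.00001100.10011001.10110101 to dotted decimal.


10010011 = 147
00001100 = 12
10011001 = 153
10110101 = 181
IP: 147.12.153.181


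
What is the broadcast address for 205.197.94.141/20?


Network: 205.197.80.0/20
Host bits = 12
Set all host bits to 1:
Broadcast: 205.197.95.255


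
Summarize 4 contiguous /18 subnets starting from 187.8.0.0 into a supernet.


Original prefix: /18
Number of subnets: 4 = 2^2
New prefix = 18 - 2 = 16
Supernet: 187.8.0.0/16


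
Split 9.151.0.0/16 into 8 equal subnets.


New prefix = 16 + 3 = 19
Each subnet has 8192 addresses
  9.151.0.0/19
  9.151.32.0/19
  9.151.64.0/19
  9.151.96.0/19
  9.151.128.0/19
  9.151.160.0/19
  9.151.192.0/19
  9.151.224.0/19
Subnets: 9.151.0.0/19, 9.151.32.0/19, 9.151.64.0/19, 9.151.96.0/19, 9.151.128.0/19, 9.151.160.0/19, 9.151.192.0/19, 9.151.224.0/19


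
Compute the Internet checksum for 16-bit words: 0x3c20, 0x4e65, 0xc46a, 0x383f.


Sum all words (with carry folding):
+ 0x3c20 = 0x3c20
+ 0x4e65 = 0x8a85
+ 0xc46a = 0x4ef0
+ 0x383f = 0x872f
One's complement: ~0x872f
Checksum = 0x78d0


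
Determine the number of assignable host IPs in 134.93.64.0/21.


Host bits = 32 - 21 = 11
Total addresses = 2^11 = 2048
Usable = total - 2 (network and broadcast)
Usable hosts: 2046


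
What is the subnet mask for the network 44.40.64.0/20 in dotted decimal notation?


/20 means 20 network bits, 12 host bits
Binary: 11111111111111111111000000000000
Mask: 255.255.240.0


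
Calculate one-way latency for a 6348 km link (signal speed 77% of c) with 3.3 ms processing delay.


Speed = 0.77 * 3e5 km/s = 231000 km/s
Propagation delay = 6348 / 231000 = 0.0275 s = 27.4805 ms
Processing delay = 3.3 ms
Total one-way latency = 30.7805 ms


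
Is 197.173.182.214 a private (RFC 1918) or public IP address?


RFC 1918 private ranges:
  10.0.0.0/8 (10.0.0.0 - 10.255.255.255)
  172.16.0.0/12 (172.16.0.0 - 172.31.255.255)
  192.168.0.0/16 (192.168.0.0 - 192.168.255.255)
Public (not in any RFC 1918 range)


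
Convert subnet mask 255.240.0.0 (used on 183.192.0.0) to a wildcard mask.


Subnet mask: 255.240.0.0
Wildcard = 255.255.255.255 - subnet mask
255 - 255 = 0
255 - 240 = 15
255 - 0 = 255
255 - 0 = 255
Wildcard: 0.15.255.255


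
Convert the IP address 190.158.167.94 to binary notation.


190 = 10111110
158 = 10011110
167 = 10100111
94 = 01011110
Binary: 10111110.10011110.10100111.01011110


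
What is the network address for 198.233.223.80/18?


IP:   11000110.11101001.11011111.01010000
Mask: 11111111.11111111.11000000.00000000
AND operation:
Net:  11000110.11101001.11000000.00000000
Network: 198.233.192.0/18


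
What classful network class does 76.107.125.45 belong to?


First octet: 76
Binary: 01001100
0xxxxxxx -> Class A (1-126)
Class A, default mask 255.0.0.0 (/8)


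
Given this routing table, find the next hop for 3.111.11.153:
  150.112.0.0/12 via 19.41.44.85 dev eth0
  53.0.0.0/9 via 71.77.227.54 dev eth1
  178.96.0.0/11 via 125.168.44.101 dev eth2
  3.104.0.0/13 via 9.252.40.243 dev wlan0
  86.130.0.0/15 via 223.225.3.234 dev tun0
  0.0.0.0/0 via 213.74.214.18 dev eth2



Longest prefix match for 3.111.11.153:
  /12 150.112.0.0: no
  /9 53.0.0.0: no
  /11 178.96.0.0: no
  /13 3.104.0.0: MATCH
  /15 86.130.0.0: no
  /0 0.0.0.0: MATCH
Selected: next-hop 9.252.40.243 via wlan0 (matched /13)


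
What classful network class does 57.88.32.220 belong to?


First octet: 57
Binary: 00111001
0xxxxxxx -> Class A (1-126)
Class A, default mask 255.0.0.0 (/8)


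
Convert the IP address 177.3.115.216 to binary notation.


177 = 10110001
3 = 00000011
115 = 01110011
216 = 11011000
Binary: 10110001.00000011.01110011.11011000


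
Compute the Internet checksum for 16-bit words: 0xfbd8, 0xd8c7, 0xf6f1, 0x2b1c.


Sum all words (with carry folding):
+ 0xfbd8 = 0xfbd8
+ 0xd8c7 = 0xd4a0
+ 0xf6f1 = 0xcb92
+ 0x2b1c = 0xf6ae
One's complement: ~0xf6ae
Checksum = 0x0951


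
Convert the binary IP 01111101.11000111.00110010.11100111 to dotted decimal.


01111101 = 125
11000111 = 199
00110010 = 50
11100111 = 231
IP: 125.199.50.231


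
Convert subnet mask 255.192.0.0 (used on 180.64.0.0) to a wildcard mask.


Subnet mask: 255.192.0.0
Wildcard = 255.255.255.255 - subnet mask
255 - 255 = 0
255 - 192 = 63
255 - 0 = 255
255 - 0 = 255
Wildcard: 0.63.255.255


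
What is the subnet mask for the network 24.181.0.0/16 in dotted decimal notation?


/16 means 16 network bits, 16 host bits
Binary: 11111111111111110000000000000000
Mask: 255.255.0.0


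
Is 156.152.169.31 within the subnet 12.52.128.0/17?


Subnet network: 12.52.128.0
Test IP AND mask: 156.152.128.0
No, 156.152.169.31 is not in 12.52.128.0/17


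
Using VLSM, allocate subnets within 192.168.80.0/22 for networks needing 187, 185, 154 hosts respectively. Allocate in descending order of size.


187 hosts -> /24 (254 usable): 192.168.80.0/24
185 hosts -> /24 (254 usable): 192.168.81.0/24
154 hosts -> /24 (254 usable): 192.168.82.0/24
Allocation: 192.168.80.0/24 (187 hosts, 254 usable); 192.168.81.0/24 (185 hosts, 254 usable); 192.168.82.0/24 (154 hosts, 254 usable)


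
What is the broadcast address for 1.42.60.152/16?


Network: 1.42.0.0/16
Host bits = 16
Set all host bits to 1:
Broadcast: 1.42.255.255


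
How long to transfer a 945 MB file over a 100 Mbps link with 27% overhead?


Effective throughput = 100 * (1 - 27/100) = 73 Mbps
File size in Mb = 945 * 8 = 7560 Mb
Time = 7560 / 73
Time = 103.5616 seconds


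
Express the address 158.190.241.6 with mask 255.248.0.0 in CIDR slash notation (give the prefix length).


Binary: 11111111.11111000.00000000.00000000
Count leading 1s
Prefix: /13


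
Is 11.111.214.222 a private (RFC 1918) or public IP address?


RFC 1918 private ranges:
  10.0.0.0/8 (10.0.0.0 - 10.255.255.255)
  172.16.0.0/12 (172.16.0.0 - 172.31.255.255)
  192.168.0.0/16 (192.168.0.0 - 192.168.255.255)
Public (not in any RFC 1918 range)


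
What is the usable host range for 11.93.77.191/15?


Network: 11.92.0.0
Broadcast: 11.93.255.255
First usable = network + 1
Last usable = broadcast - 1
Range: 11.92.0.1 to 11.93.255.254


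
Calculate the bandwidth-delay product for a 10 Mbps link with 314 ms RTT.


BDP = bandwidth * RTT
= 10 Mbps * 314 ms
= 10 * 1e6 * 314 / 1000 bits
= 3140000 bits
= 392500 bytes
= 383.3008 KB
BDP = 3140000 bits (392500 bytes)


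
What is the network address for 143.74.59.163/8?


IP:   10001111.01001010.00111011.10100011
Mask: 11111111.00000000.00000000.00000000
AND operation:
Net:  10001111.00000000.00000000.00000000
Network: 143.0.0.0/8


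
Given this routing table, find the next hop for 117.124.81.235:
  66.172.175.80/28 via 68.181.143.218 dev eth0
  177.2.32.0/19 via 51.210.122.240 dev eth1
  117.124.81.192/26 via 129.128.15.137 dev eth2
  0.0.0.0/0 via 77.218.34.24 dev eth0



Longest prefix match for 117.124.81.235:
  /28 66.172.175.80: no
  /19 177.2.32.0: no
  /26 117.124.81.192: MATCH
  /0 0.0.0.0: MATCH
Selected: next-hop 129.128.15.137 via eth2 (matched /26)


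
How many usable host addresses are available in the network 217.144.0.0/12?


Host bits = 32 - 12 = 20
Total addresses = 2^20 = 1048576
Usable = total - 2 (network and broadcast)
Usable hosts: 1048574


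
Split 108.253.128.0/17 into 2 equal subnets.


New prefix = 17 + 1 = 18
Each subnet has 16384 addresses
  108.253.128.0/18
  108.253.192.0/18
Subnets: 108.253.128.0/18, 108.253.192.0/18


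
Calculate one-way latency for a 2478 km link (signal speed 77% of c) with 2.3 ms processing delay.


Speed = 0.77 * 3e5 km/s = 231000 km/s
Propagation delay = 2478 / 231000 = 0.0107 s = 10.7273 ms
Processing delay = 2.3 ms
Total one-way latency = 13.0273 ms


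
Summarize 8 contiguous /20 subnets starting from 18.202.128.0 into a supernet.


Original prefix: /20
Number of subnets: 8 = 2^3
New prefix = 20 - 3 = 17
Supernet: 18.202.128.0/17


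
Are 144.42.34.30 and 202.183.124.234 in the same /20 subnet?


Mask: 255.255.240.0
144.42.34.30 AND mask = 144.42.32.0
202.183.124.234 AND mask = 202.183.112.0
No, different subnets (144.42.32.0 vs 202.183.112.0)


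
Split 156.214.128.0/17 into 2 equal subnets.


New prefix = 17 + 1 = 18
Each subnet has 16384 addresses
  156.214.128.0/18
  156.214.192.0/18
Subnets: 156.214.128.0/18, 156.214.192.0/18


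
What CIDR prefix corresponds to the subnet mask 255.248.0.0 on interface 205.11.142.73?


Binary: 11111111.11111000.00000000.00000000
Count leading 1s
Prefix: /13


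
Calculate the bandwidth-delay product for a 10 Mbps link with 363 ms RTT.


BDP = bandwidth * RTT
= 10 Mbps * 363 ms
= 10 * 1e6 * 363 / 1000 bits
= 3630000 bits
= 453750 bytes
= 443.1152 KB
BDP = 3630000 bits (453750 bytes)


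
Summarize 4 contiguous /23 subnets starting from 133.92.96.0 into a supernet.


Original prefix: /23
Number of subnets: 4 = 2^2
New prefix = 23 - 2 = 21
Supernet: 133.92.96.0/21


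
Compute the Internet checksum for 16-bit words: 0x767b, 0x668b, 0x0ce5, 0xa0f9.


Sum all words (with carry folding):
+ 0x767b = 0x767b
+ 0x668b = 0xdd06
+ 0x0ce5 = 0xe9eb
+ 0xa0f9 = 0x8ae5
One's complement: ~0x8ae5
Checksum = 0x751a


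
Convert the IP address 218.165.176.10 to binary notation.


218 = 11011010
165 = 10100101
176 = 10110000
10 = 00001010
Binary: 11011010.10100101.10110000.00001010


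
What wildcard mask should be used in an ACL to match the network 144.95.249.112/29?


Subnet mask: 255.255.255.248
Wildcard = 255.255.255.255 - subnet mask
255 - 255 = 0
255 - 255 = 0
255 - 255 = 0
255 - 248 = 7
Wildcard: 0.0.0.7


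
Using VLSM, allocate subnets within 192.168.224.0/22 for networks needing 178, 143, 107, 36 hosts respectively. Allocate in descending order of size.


178 hosts -> /24 (254 usable): 192.168.224.0/24
143 hosts -> /24 (254 usable): 192.168.225.0/24
107 hosts -> /25 (126 usable): 192.168.226.0/25
36 hosts -> /26 (62 usable): 192.168.226.128/26
Allocation: 192.168.224.0/24 (178 hosts, 254 usable); 192.168.225.0/24 (143 hosts, 254 usable); 192.168.226.0/25 (107 hosts, 126 usable); 192.168.226.128/26 (36 hosts, 62 usable)


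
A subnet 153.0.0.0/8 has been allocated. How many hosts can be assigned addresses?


Host bits = 32 - 8 = 24
Total addresses = 2^24 = 16777216
Usable = total - 2 (network and broadcast)
Usable hosts: 16777214


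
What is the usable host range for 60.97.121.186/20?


Network: 60.97.112.0
Broadcast: 60.97.127.255
First usable = network + 1
Last usable = broadcast - 1
Range: 60.97.112.1 to 60.97.127.254


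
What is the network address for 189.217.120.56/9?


IP:   10111101.11011001.01111000.00111000
Mask: 11111111.10000000.00000000.00000000
AND operation:
Net:  10111101.10000000.00000000.00000000
Network: 189.128.0.0/9


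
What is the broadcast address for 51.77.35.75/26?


Network: 51.77.35.64/26
Host bits = 6
Set all host bits to 1:
Broadcast: 51.77.35.127


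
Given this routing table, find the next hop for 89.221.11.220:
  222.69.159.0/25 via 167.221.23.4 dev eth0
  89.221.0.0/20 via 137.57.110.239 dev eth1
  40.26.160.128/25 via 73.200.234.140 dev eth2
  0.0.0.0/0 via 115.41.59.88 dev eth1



Longest prefix match for 89.221.11.220:
  /25 222.69.159.0: no
  /20 89.221.0.0: MATCH
  /25 40.26.160.128: no
  /0 0.0.0.0: MATCH
Selected: next-hop 137.57.110.239 via eth1 (matched /20)


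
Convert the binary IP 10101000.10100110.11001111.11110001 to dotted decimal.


10101000 = 168
10100110 = 166
11001111 = 207
11110001 = 241
IP: 168.166.207.241


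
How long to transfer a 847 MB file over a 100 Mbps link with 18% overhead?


Effective throughput = 100 * (1 - 18/100) = 82 Mbps
File size in Mb = 847 * 8 = 6776 Mb
Time = 6776 / 82
Time = 82.6341 seconds


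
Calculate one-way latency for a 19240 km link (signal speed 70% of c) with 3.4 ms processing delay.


Speed = 0.7 * 3e5 km/s = 210000 km/s
Propagation delay = 19240 / 210000 = 0.0916 s = 91.619 ms
Processing delay = 3.4 ms
Total one-way latency = 95.019 ms


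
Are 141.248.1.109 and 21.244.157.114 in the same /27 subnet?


Mask: 255.255.255.224
141.248.1.109 AND mask = 141.248.1.96
21.244.157.114 AND mask = 21.244.157.96
No, different subnets (141.248.1.96 vs 21.244.157.96)


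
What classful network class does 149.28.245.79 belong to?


First octet: 149
Binary: 10010101
10xxxxxx -> Class B (128-191)
Class B, default mask 255.255.0.0 (/16)


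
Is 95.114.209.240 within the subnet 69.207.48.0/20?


Subnet network: 69.207.48.0
Test IP AND mask: 95.114.208.0
No, 95.114.209.240 is not in 69.207.48.0/20


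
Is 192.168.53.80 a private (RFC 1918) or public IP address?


RFC 1918 private ranges:
  10.0.0.0/8 (10.0.0.0 - 10.255.255.255)
  172.16.0.0/12 (172.16.0.0 - 172.31.255.255)
  192.168.0.0/16 (192.168.0.0 - 192.168.255.255)
Private (in 192.168.0.0/16)


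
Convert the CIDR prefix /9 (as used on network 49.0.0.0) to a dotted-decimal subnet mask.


/9 means 9 network bits, 23 host bits
Binary: 11111111100000000000000000000000
Mask: 255.128.0.0


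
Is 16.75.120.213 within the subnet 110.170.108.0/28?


Subnet network: 110.170.108.0
Test IP AND mask: 16.75.120.208
No, 16.75.120.213 is not in 110.170.108.0/28


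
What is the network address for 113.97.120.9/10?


IP:   01110001.01100001.01111000.00001001
Mask: 11111111.11000000.00000000.00000000
AND operation:
Net:  01110001.01000000.00000000.00000000
Network: 113.64.0.0/10


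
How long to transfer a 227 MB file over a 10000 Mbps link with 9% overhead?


Effective throughput = 10000 * (1 - 9/100) = 9100 Mbps
File size in Mb = 227 * 8 = 1816 Mb
Time = 1816 / 9100
Time = 0.1996 seconds


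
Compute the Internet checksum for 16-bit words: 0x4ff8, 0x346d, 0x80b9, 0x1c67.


Sum all words (with carry folding):
+ 0x4ff8 = 0x4ff8
+ 0x346d = 0x8465
+ 0x80b9 = 0x051f
+ 0x1c67 = 0x2186
One's complement: ~0x2186
Checksum = 0xde79


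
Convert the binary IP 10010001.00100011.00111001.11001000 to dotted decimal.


10010001 = 145
00100011 = 35
00111001 = 57
11001000 = 200
IP: 145.35.57.200


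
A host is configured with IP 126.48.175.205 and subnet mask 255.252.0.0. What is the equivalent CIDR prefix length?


Binary: 11111111.11111100.00000000.00000000
Count leading 1s
Prefix: /14


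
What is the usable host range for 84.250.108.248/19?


Network: 84.250.96.0
Broadcast: 84.250.127.255
First usable = network + 1
Last usable = broadcast - 1
Range: 84.250.96.1 to 84.250.127.254


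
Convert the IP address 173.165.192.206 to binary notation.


173 = 10101101
165 = 10100101
192 = 11000000
206 = 11001110
Binary: 10101101.10100101.11000000.11001110
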